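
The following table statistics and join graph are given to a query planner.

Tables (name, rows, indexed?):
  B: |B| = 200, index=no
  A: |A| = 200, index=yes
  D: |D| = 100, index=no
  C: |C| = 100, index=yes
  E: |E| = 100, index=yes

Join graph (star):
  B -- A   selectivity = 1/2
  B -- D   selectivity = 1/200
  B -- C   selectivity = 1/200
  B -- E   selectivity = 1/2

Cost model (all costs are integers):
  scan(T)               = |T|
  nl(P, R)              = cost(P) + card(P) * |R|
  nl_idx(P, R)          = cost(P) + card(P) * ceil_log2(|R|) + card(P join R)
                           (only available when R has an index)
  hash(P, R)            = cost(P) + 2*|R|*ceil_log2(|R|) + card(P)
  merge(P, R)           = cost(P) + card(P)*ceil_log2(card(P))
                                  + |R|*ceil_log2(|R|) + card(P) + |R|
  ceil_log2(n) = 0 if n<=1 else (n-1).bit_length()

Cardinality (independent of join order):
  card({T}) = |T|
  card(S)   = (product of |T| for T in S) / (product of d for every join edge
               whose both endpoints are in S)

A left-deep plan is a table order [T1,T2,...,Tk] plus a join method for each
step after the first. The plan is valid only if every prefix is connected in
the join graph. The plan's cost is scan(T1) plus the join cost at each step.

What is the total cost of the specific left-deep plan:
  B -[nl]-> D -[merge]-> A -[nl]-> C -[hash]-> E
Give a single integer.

step 1: scan B: cost=200, card=200
step 2: join D via nl
    card(P join D) = 200*100/(200) = 100
    cost = 200 + 200*100 = 20200
step 3: join A via merge
    card(P join A) = 100*200/(2) = 10000
    cost = 20200 + 100*7 + 200*8 + 100 + 200 = 22800
step 4: join C via nl
    card(P join C) = 10000*100/(200) = 5000
    cost = 22800 + 10000*100 = 1022800
step 5: join E via hash
    card(P join E) = 5000*100/(2) = 250000
    cost = 1022800 + 2*100*7 + 5000 = 1029200

1029200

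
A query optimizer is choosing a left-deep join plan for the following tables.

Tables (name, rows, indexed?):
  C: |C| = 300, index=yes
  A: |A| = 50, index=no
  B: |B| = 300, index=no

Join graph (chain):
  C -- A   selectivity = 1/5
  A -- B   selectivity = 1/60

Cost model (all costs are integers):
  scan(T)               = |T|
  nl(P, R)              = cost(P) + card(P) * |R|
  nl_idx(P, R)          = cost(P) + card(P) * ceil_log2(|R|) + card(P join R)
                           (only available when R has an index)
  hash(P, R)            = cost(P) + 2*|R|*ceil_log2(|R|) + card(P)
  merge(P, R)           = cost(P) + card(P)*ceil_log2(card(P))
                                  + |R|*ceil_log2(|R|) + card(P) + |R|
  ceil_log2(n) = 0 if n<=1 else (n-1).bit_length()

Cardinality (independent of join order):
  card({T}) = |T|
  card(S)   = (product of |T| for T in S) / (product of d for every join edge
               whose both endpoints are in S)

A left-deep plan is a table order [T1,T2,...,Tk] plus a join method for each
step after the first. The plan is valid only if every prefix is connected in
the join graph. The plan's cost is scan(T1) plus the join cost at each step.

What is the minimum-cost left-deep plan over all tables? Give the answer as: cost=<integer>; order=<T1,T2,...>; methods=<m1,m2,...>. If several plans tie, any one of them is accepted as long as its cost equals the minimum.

Selinger DP (subsets sized 1..n):
  {C}: scan cost=300, card=300
  {A}: scan cost=50, card=50
  {B}: scan cost=300, card=300
  {AC}: card=3000; try (A,hash)→1200, (C,merge)→3400, (C,nl_idx)→3500, (A,merge)→3650, (C,hash)→5500, (C,nl)→15050 …(+1); best=1200 via (A,hash)
  {AB}: card=250; try (A,hash)→1200, (B,merge)→3400, (A,merge)→3650, (B,hash)→5500, (B,nl)→15050, (A,nl)→15300; best=1200 via (A,hash)
  {ABC}: card=15000; try (C,merge)→6450, (C,hash)→6850, (B,hash)→9600, (C,nl_idx)→18450, (B,merge)→43200, (C,nl)→76200 …(+1); best=6450 via (C,merge)

cost=6450; order=B,A,C; methods=hash,merge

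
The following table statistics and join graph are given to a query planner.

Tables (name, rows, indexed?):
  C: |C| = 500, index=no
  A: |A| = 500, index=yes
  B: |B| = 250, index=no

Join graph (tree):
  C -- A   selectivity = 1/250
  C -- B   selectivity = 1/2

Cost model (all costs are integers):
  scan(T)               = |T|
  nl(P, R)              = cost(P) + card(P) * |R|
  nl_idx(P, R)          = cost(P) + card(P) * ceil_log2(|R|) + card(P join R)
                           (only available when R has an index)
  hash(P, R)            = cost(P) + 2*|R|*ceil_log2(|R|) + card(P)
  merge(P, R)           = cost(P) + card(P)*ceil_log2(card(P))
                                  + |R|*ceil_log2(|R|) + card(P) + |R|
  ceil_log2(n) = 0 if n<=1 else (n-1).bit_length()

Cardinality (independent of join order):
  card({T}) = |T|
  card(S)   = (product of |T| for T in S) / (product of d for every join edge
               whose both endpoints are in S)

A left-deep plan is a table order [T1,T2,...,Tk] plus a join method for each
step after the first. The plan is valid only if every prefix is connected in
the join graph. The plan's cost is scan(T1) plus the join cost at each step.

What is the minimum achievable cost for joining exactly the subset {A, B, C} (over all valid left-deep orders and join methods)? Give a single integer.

Selinger DP over subsets of {A,B,C}:
  {C}: scan cost=500, card=500
  {A}: scan cost=500, card=500
  {B}: scan cost=250, card=250
  {AC}: card=1000; try (A,nl_idx)→6000, (C,hash)→10000, (A,hash)→10000, (C,merge)→10500, (A,merge)→10500, (C,nl)→250500 …(+1); best=6000 via (A,nl_idx)
  {BC}: card=62500; try (B,hash)→5000, (C,merge)→7500, (B,merge)→7750, (C,hash)→9500, (C,nl)→125250, (B,nl)→125500; best=5000 via (B,hash)
  {ABC}: card=125000; try (B,hash)→11000, (B,merge)→19250, (A,hash)→76500, (B,nl)→256000, (A,nl_idx)→692500, (A,merge)→1072500 …(+1); best=11000 via (B,hash)

11000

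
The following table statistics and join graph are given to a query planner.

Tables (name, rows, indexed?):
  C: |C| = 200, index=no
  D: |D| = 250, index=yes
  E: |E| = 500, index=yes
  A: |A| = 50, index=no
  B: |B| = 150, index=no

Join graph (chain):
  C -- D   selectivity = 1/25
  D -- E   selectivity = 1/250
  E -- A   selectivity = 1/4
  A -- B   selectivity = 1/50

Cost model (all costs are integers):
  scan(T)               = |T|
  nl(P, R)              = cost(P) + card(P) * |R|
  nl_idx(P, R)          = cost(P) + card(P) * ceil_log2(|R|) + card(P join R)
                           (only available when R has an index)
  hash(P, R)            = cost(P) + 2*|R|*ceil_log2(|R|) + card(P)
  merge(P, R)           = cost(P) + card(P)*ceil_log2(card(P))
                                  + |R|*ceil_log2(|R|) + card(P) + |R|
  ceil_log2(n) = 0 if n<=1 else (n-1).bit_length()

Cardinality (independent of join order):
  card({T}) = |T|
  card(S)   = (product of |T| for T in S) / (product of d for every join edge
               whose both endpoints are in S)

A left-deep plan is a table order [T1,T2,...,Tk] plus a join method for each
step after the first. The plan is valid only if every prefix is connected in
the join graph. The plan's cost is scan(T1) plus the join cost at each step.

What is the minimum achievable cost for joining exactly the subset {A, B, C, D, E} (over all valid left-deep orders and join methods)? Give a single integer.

34700

Selinger DP over subsets of {A,B,C,D,E}:
  {C}: scan cost=200, card=200
  {D}: scan cost=250, card=250
  {E}: scan cost=500, card=500
  {A}: scan cost=50, card=50
  {B}: scan cost=150, card=150
  {CD}: card=2000; try (C,hash)→3700, (D,nl_idx)→3800, (D,merge)→4250, (C,merge)→4300, (D,hash)→4400, (D,nl)→50200 …(+1); best=3700 via (C,hash)
  {DE}: card=500; try (E,nl_idx)→3000, (D,hash)→5000, (D,nl_idx)→5000, (E,merge)→7500, (D,merge)→7750, (E,hash)→9500 …(+2); best=3000 via (E,nl_idx)
  {AE}: card=6250; try (A,hash)→1600, (E,merge)→5400, (A,merge)→5850, (E,nl_idx)→6750, (E,hash)→9100, (E,nl)→25050 …(+1); best=1600 via (A,hash)
  {AB}: card=150; try (A,hash)→900, (B,merge)→1750, (A,merge)→1850, (B,hash)→2500, (B,nl)→7550, (A,nl)→7650; best=900 via (A,hash)
  {CDE}: card=4000; try (C,hash)→6700, (C,merge)→9800, (E,hash)→14700, (E,nl_idx)→25700, (E,merge)→32700, (C,nl)→103000 …(+1); best=6700 via (C,hash)
  {ADE}: card=6250; try (A,hash)→4100, (A,merge)→8350, (D,hash)→11850, (A,nl)→28000, (D,nl_idx)→57850, (D,merge)→91350 …(+1); best=4100 via (A,hash)
  {ABE}: card=18750; try (E,merge)→7250, (E,hash)→10050, (B,hash)→10250, (E,nl_idx)→21000, (E,nl)→75900, (B,merge)→90450 …(+1); best=7250 via (E,merge)
  {ACDE}: card=50000; try (A,hash)→11300, (C,hash)→13550, (A,merge)→59050, (C,merge)→93400, (A,nl)→206700, (C,nl)→1254100; best=11300 via (A,hash)
  {ABDE}: card=18750; try (B,hash)→12750, (D,hash)→30000, (B,merge)→92950, (D,nl_idx)→176000, (D,merge)→309500, (B,nl)→941600 …(+1); best=12750 via (B,hash)
  {ABCDE}: card=150000; try (C,hash)→34700, (B,hash)→63700, (C,merge)→314550, (B,merge)→862650, (C,nl)→3762750, (B,nl)→7511300; best=34700 via (C,hash)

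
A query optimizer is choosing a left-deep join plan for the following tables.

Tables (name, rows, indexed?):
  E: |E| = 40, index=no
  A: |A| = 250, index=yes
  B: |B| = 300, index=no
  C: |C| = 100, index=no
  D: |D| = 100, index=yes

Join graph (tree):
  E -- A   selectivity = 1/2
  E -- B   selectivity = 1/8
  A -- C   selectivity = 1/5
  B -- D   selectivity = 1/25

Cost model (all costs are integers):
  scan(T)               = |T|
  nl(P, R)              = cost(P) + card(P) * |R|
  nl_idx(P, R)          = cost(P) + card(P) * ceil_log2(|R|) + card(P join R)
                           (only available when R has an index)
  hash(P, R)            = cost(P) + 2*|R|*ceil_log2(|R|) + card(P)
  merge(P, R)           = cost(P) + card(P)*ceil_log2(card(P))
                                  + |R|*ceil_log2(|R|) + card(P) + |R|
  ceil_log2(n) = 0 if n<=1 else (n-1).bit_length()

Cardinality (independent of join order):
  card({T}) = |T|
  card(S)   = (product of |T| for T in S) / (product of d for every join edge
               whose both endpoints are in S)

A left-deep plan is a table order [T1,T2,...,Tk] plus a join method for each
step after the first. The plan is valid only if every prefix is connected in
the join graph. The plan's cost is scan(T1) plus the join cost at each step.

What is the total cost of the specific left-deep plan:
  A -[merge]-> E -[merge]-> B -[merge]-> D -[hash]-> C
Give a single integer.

4390480

step 1: scan A: cost=250, card=250
step 2: join E via merge
    card(P join E) = 250*40/(2) = 5000
    cost = 250 + 250*8 + 40*6 + 250 + 40 = 2780
step 3: join B via merge
    card(P join B) = 5000*300/(8) = 187500
    cost = 2780 + 5000*13 + 300*9 + 5000 + 300 = 75780
step 4: join D via merge
    card(P join D) = 187500*100/(25) = 750000
    cost = 75780 + 187500*18 + 100*7 + 187500 + 100 = 3639080
step 5: join C via hash
    card(P join C) = 750000*100/(5) = 15000000
    cost = 3639080 + 2*100*7 + 750000 = 4390480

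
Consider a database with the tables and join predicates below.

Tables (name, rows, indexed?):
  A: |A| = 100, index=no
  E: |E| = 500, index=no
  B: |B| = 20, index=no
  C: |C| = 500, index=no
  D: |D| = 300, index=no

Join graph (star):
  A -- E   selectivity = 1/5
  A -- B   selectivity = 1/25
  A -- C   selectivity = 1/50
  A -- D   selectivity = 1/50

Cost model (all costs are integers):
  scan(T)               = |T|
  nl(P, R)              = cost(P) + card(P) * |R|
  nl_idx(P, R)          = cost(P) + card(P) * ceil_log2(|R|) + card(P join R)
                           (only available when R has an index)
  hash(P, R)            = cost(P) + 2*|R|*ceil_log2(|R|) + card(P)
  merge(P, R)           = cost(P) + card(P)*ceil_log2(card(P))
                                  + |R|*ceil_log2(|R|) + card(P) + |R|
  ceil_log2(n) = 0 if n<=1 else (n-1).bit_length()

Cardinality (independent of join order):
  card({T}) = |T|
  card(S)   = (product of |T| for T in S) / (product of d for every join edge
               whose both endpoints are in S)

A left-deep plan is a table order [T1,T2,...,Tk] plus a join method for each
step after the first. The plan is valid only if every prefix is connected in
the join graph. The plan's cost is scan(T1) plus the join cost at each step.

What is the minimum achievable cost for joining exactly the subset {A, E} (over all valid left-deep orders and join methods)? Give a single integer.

Selinger DP over subsets of {A,E}:
  {A}: scan cost=100, card=100
  {E}: scan cost=500, card=500
  {AE}: card=10000; try (A,hash)→2400, (E,merge)→5900, (A,merge)→6300, (E,hash)→9200, (E,nl)→50100, (A,nl)→50500; best=2400 via (A,hash)

2400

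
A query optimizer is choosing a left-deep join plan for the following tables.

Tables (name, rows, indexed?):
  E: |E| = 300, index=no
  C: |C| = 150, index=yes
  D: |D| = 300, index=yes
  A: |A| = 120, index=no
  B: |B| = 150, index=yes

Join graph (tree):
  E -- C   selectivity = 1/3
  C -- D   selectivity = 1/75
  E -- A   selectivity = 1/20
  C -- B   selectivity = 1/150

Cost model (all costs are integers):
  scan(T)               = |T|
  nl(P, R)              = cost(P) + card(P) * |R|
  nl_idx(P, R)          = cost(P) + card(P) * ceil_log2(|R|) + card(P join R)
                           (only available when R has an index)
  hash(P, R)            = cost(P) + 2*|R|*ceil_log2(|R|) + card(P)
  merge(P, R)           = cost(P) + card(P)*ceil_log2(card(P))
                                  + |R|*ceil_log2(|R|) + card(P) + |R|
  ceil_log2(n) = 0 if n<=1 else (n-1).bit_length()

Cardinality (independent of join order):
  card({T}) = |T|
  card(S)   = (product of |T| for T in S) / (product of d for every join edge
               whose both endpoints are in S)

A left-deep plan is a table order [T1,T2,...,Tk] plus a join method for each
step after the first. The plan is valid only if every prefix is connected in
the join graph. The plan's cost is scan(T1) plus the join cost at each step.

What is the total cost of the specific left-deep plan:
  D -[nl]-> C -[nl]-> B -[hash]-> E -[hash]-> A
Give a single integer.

202980

step 1: scan D: cost=300, card=300
step 2: join C via nl
    card(P join C) = 300*150/(75) = 600
    cost = 300 + 300*150 = 45300
step 3: join B via nl
    card(P join B) = 600*150/(150) = 600
    cost = 45300 + 600*150 = 135300
step 4: join E via hash
    card(P join E) = 600*300/(3) = 60000
    cost = 135300 + 2*300*9 + 600 = 141300
step 5: join A via hash
    card(P join A) = 60000*120/(20) = 360000
    cost = 141300 + 2*120*7 + 60000 = 202980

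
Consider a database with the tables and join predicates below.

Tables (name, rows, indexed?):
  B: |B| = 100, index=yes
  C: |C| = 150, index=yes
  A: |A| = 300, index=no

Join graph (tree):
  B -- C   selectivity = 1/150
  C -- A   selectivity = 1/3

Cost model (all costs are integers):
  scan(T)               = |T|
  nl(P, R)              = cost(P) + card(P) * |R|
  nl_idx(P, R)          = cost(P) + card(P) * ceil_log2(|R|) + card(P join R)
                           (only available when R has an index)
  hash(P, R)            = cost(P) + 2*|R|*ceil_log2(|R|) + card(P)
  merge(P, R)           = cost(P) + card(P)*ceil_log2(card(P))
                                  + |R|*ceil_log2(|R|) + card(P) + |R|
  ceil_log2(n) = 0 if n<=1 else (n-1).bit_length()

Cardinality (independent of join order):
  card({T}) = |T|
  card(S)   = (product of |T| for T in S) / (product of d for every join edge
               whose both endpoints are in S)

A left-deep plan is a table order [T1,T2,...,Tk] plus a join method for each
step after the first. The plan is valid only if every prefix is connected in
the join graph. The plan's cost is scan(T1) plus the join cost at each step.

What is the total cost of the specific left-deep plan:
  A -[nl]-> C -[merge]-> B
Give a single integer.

step 1: scan A: cost=300, card=300
step 2: join C via nl
    card(P join C) = 300*150/(3) = 15000
    cost = 300 + 300*150 = 45300
step 3: join B via merge
    card(P join B) = 15000*100/(150) = 10000
    cost = 45300 + 15000*14 + 100*7 + 15000 + 100 = 271100

271100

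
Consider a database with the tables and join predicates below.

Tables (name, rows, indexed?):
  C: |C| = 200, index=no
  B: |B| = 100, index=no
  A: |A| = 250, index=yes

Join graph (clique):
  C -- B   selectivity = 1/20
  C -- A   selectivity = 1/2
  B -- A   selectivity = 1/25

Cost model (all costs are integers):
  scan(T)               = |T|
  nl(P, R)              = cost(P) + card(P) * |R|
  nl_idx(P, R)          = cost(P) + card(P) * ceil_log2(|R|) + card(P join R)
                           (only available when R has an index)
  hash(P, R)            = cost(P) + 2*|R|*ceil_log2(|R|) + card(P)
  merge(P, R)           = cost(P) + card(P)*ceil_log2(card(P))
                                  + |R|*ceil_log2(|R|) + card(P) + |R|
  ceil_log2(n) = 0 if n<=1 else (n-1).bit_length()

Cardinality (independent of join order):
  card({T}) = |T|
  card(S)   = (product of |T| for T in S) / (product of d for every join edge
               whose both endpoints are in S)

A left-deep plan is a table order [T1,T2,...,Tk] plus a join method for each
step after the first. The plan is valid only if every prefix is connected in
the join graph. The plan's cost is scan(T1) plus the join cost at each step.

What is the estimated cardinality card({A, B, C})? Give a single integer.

5000

Tables in S: A(250), B(100), C(200)
Edges inside S: C-B(d=20), C-A(d=2), B-A(d=25)
numerator = 250 * 100 * 200 = 5000000
denominator = 20 * 2 * 25 = 1000
card(S) = 5000000 / 1000 = 5000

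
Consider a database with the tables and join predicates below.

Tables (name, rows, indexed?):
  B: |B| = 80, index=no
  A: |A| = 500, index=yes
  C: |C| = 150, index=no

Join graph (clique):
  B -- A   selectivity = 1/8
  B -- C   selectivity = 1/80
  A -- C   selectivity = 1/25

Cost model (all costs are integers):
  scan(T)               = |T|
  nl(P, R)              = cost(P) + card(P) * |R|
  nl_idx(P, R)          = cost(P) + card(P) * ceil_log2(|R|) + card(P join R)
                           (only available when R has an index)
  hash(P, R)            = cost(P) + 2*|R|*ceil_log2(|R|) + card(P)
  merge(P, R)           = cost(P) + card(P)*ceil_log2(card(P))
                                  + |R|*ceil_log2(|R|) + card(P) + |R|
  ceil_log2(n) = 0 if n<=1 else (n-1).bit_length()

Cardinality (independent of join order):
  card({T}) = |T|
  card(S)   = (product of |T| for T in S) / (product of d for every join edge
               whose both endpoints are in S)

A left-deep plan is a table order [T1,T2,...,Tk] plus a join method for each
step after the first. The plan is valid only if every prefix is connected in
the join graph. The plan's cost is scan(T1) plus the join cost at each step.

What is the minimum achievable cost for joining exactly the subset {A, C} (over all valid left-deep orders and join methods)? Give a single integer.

Selinger DP over subsets of {A,C}:
  {A}: scan cost=500, card=500
  {C}: scan cost=150, card=150
  {AC}: card=3000; try (C,hash)→3400, (A,nl_idx)→4500, (A,merge)→6500, (C,merge)→6850, (A,hash)→9300, (A,nl)→75150 …(+1); best=3400 via (C,hash)

3400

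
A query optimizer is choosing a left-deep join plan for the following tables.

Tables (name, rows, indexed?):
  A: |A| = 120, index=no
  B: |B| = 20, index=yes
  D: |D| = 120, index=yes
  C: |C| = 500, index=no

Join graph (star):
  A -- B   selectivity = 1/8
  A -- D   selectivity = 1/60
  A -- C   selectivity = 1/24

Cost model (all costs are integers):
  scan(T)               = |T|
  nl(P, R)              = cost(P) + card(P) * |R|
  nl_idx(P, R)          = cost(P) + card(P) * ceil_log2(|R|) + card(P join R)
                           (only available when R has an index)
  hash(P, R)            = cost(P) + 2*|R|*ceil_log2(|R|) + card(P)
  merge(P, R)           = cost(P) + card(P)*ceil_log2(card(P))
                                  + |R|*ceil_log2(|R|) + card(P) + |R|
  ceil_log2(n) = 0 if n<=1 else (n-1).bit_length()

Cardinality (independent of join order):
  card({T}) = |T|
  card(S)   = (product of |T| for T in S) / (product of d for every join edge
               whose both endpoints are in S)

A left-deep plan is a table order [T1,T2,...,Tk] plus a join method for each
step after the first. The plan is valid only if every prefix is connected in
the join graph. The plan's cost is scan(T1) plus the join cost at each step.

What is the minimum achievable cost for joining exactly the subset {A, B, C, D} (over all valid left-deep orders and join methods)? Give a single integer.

Selinger DP over subsets of {A,B,C,D}:
  {A}: scan cost=120, card=120
  {B}: scan cost=20, card=20
  {D}: scan cost=120, card=120
  {C}: scan cost=500, card=500
  {AB}: card=300; try (B,hash)→440, (B,nl_idx)→1020, (A,merge)→1100, (B,merge)→1200, (A,hash)→1720, (A,nl)→2420 …(+1); best=440 via (B,hash)
  {AD}: card=240; try (D,nl_idx)→1200, (D,hash)→1920, (A,hash)→1920, (D,merge)→2040, (A,merge)→2040, (D,nl)→14520 …(+1); best=1200 via (D,nl_idx)
  {AC}: card=2500; try (A,hash)→2680, (C,merge)→6080, (A,merge)→6460, (C,hash)→9240, (C,nl)→60120, (A,nl)→60500; best=2680 via (A,hash)
  {ABD}: card=600; try (B,hash)→1640, (D,hash)→2420, (B,nl_idx)→3000, (D,nl_idx)→3140, (B,merge)→3480, (D,merge)→4400 …(+2); best=1640 via (B,hash)
  {ABC}: card=6250; try (B,hash)→5380, (C,merge)→8440, (C,hash)→9740, (B,nl_idx)→21430, (B,merge)→35300, (B,nl)→52680 …(+1); best=5380 via (B,hash)
  {ACD}: card=5000; try (D,hash)→6860, (C,merge)→8360, (C,hash)→10440, (D,nl_idx)→25180, (D,merge)→36140, (C,nl)→121200 …(+1); best=6860 via (D,hash)
  {ABCD}: card=12500; try (C,hash)→11240, (B,hash)→12060, (C,merge)→13240, (D,hash)→13310, (B,nl_idx)→44360, (D,nl_idx)→61630 …(+5); best=11240 via (C,hash)

11240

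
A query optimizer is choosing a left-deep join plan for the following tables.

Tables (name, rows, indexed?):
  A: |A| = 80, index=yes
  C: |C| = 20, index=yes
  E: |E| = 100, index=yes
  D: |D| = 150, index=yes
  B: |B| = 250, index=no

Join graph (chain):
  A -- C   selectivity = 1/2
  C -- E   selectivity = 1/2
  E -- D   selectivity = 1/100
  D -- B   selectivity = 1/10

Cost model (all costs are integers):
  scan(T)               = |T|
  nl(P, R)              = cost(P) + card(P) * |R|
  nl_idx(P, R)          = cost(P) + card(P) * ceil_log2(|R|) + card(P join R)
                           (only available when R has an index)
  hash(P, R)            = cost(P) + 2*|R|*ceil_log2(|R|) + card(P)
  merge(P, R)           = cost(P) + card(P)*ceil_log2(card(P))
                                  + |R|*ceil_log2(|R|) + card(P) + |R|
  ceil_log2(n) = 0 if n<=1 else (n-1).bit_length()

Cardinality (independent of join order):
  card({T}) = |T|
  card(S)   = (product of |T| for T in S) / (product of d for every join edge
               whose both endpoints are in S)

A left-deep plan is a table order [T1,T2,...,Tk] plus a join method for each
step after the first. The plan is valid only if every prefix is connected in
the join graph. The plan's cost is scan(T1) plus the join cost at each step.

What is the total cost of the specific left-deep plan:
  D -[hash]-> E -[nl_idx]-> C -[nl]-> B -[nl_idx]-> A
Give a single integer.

2141450

step 1: scan D: cost=150, card=150
step 2: join E via hash
    card(P join E) = 150*100/(100) = 150
    cost = 150 + 2*100*7 + 150 = 1700
step 3: join C via nl_idx
    card(P join C) = 150*20/(2) = 1500
    cost = 1700 + 150*5 + 1500 = 3950
step 4: join B via nl
    card(P join B) = 1500*250/(10) = 37500
    cost = 3950 + 1500*250 = 378950
step 5: join A via nl_idx
    card(P join A) = 37500*80/(2) = 1500000
    cost = 378950 + 37500*7 + 1500000 = 2141450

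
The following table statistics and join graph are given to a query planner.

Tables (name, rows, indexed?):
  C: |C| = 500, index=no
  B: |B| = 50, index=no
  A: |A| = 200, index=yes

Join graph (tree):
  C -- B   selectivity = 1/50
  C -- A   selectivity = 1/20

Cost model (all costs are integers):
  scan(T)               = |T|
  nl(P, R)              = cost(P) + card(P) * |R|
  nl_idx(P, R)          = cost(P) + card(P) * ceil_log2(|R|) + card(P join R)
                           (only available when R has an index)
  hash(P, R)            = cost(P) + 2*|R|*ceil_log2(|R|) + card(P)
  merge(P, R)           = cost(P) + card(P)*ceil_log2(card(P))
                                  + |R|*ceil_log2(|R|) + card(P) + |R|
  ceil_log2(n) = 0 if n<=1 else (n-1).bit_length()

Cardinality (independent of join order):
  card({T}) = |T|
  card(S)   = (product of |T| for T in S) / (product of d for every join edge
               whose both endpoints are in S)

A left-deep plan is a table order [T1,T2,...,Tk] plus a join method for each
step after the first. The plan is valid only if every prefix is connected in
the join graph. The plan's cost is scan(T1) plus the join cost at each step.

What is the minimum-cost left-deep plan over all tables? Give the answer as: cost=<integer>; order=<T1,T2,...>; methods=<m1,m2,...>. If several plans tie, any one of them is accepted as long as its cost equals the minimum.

cost=5300; order=C,B,A; methods=hash,hash

Selinger DP (subsets sized 1..n):
  {C}: scan cost=500, card=500
  {B}: scan cost=50, card=50
  {A}: scan cost=200, card=200
  {BC}: card=500; try (B,hash)→1600, (C,merge)→5400, (B,merge)→5850, (C,hash)→9100, (C,nl)→25050, (B,nl)→25500; best=1600 via (B,hash)
  {AC}: card=5000; try (A,hash)→4200, (C,merge)→7000, (A,merge)→7300, (C,hash)→9400, (A,nl_idx)→9500, (C,nl)→100200 …(+1); best=4200 via (A,hash)
  {ABC}: card=5000; try (A,hash)→5300, (A,merge)→8400, (B,hash)→9800, (A,nl_idx)→10600, (B,merge)→74550, (A,nl)→101600 …(+1); best=5300 via (A,hash)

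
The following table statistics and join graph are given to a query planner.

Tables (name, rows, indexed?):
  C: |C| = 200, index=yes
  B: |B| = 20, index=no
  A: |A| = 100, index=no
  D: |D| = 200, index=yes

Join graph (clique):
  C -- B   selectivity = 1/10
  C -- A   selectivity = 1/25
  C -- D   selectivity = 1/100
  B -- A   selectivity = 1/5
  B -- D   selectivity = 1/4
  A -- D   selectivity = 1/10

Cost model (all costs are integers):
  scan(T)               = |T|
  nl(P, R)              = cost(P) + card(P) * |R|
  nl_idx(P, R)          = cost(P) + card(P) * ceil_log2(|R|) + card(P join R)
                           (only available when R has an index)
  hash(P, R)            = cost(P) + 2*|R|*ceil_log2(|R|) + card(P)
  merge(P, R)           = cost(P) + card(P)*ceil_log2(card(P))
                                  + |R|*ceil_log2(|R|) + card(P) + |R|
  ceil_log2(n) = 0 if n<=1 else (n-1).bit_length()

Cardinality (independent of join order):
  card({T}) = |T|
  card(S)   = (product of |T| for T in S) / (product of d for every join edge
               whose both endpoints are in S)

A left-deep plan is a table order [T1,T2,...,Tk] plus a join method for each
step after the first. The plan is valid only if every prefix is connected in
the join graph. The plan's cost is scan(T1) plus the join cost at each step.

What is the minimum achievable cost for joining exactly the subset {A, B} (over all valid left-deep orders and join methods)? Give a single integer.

400

Selinger DP over subsets of {A,B}:
  {B}: scan cost=20, card=20
  {A}: scan cost=100, card=100
  {AB}: card=400; try (B,hash)→400, (A,merge)→940, (B,merge)→1020, (A,hash)→1440, (A,nl)→2020, (B,nl)→2100; best=400 via (B,hash)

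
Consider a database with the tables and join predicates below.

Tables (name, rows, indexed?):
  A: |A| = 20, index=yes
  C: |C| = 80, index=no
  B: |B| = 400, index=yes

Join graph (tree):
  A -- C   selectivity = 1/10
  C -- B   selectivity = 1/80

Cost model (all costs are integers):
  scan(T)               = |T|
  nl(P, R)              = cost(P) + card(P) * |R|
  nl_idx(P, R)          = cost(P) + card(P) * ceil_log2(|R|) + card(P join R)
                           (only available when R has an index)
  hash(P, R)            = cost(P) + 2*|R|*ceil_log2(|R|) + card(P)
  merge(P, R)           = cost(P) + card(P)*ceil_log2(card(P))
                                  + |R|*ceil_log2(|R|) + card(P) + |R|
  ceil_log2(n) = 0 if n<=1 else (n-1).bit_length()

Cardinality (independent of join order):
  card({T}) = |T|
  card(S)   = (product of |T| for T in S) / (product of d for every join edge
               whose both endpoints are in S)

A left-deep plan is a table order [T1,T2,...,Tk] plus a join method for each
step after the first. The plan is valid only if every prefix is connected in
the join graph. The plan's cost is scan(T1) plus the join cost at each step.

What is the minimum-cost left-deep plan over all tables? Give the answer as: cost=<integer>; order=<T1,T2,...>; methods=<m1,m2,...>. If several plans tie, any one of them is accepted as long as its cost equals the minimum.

cost=1800; order=C,B,A; methods=nl_idx,hash

Selinger DP (subsets sized 1..n):
  {A}: scan cost=20, card=20
  {C}: scan cost=80, card=80
  {B}: scan cost=400, card=400
  {AC}: card=160; try (A,hash)→360, (A,nl_idx)→640, (C,merge)→780, (A,merge)→840, (C,hash)→1160, (C,nl)→1620 …(+1); best=360 via (A,hash)
  {BC}: card=400; try (B,nl_idx)→1200, (C,hash)→1920, (B,merge)→4720, (C,merge)→5040, (B,hash)→7360, (B,nl)→32080 …(+1); best=1200 via (B,nl_idx)
  {ABC}: card=800; try (A,hash)→1800, (B,nl_idx)→2600, (A,nl_idx)→4000, (A,merge)→5320, (B,merge)→5800, (B,hash)→7720 …(+2); best=1800 via (A,hash)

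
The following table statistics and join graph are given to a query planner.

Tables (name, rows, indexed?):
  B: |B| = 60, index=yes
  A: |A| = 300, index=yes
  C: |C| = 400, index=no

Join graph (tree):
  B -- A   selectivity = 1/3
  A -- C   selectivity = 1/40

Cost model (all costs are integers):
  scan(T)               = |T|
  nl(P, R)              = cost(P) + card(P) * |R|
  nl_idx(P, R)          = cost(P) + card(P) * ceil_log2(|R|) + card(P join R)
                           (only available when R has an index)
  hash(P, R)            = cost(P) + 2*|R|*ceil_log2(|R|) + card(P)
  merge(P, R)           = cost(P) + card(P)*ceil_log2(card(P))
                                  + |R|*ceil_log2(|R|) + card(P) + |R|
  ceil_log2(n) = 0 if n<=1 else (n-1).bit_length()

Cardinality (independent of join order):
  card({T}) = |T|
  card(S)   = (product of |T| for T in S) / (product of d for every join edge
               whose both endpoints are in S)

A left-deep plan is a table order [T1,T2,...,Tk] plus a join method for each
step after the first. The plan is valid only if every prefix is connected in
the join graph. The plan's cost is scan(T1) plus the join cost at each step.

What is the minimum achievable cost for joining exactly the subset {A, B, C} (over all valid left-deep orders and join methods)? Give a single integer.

9920

Selinger DP over subsets of {A,B,C}:
  {B}: scan cost=60, card=60
  {A}: scan cost=300, card=300
  {C}: scan cost=400, card=400
  {AB}: card=6000; try (B,hash)→1320, (A,merge)→3480, (B,merge)→3720, (A,hash)→5520, (A,nl_idx)→6600, (B,nl_idx)→8100 …(+2); best=1320 via (B,hash)
  {AC}: card=3000; try (A,hash)→6200, (A,nl_idx)→7000, (C,merge)→7300, (A,merge)→7400, (C,hash)→7800, (C,nl)→120300 …(+1); best=6200 via (A,hash)
  {ABC}: card=60000; try (B,hash)→9920, (C,hash)→14520, (B,merge)→45620, (B,nl_idx)→84200, (C,merge)→89320, (B,nl)→186200 …(+1); best=9920 via (B,hash)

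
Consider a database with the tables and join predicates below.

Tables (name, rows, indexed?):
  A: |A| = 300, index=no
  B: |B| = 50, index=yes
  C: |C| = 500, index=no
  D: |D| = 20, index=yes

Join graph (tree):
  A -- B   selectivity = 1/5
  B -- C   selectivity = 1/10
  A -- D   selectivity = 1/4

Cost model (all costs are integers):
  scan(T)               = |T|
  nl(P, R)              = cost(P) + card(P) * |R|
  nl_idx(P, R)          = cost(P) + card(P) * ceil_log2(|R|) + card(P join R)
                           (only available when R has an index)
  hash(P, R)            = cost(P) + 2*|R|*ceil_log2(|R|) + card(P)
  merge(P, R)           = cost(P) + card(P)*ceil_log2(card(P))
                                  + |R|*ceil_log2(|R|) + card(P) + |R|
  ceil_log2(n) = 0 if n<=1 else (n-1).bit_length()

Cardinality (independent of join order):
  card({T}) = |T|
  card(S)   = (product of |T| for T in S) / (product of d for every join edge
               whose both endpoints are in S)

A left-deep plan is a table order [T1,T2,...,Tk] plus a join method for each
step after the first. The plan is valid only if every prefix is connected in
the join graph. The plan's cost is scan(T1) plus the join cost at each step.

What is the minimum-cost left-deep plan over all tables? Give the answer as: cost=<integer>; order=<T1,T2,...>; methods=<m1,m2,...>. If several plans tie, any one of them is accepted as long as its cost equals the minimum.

cost=26900; order=A,D,B,C; methods=hash,hash,hash

Selinger DP (subsets sized 1..n):
  {A}: scan cost=300, card=300
  {B}: scan cost=50, card=50
  {C}: scan cost=500, card=500
  {D}: scan cost=20, card=20
  {AB}: card=3000; try (B,hash)→1200, (A,merge)→3400, (B,merge)→3650, (B,nl_idx)→5100, (A,hash)→5500, (A,nl)→15050 …(+1); best=1200 via (B,hash)
  {AD}: card=1500; try (D,hash)→800, (A,merge)→3140, (D,nl_idx)→3300, (D,merge)→3420, (A,hash)→5440, (A,nl)→6020 …(+1); best=800 via (D,hash)
  {BC}: card=2500; try (B,hash)→1600, (C,merge)→5400, (B,merge)→5850, (B,nl_idx)→6000, (C,hash)→9100, (C,nl)→25050 …(+1); best=1600 via (B,hash)
  {ABC}: card=150000; try (A,hash)→9500, (C,hash)→13200, (A,merge)→37100, (C,merge)→45200, (A,nl)→751600, (C,nl)→1501200; best=9500 via (A,hash)
  {ABD}: card=15000; try (B,hash)→2900, (D,hash)→4400, (B,merge)→19150, (B,nl_idx)→24800, (D,nl_idx)→31200, (D,merge)→40320 …(+2); best=2900 via (B,hash)
  {ABCD}: card=750000; try (C,hash)→26900, (D,hash)→159700, (C,merge)→232900, (D,nl_idx)→1509500, (D,merge)→2859620, (D,nl)→3009500 …(+1); best=26900 via (C,hash)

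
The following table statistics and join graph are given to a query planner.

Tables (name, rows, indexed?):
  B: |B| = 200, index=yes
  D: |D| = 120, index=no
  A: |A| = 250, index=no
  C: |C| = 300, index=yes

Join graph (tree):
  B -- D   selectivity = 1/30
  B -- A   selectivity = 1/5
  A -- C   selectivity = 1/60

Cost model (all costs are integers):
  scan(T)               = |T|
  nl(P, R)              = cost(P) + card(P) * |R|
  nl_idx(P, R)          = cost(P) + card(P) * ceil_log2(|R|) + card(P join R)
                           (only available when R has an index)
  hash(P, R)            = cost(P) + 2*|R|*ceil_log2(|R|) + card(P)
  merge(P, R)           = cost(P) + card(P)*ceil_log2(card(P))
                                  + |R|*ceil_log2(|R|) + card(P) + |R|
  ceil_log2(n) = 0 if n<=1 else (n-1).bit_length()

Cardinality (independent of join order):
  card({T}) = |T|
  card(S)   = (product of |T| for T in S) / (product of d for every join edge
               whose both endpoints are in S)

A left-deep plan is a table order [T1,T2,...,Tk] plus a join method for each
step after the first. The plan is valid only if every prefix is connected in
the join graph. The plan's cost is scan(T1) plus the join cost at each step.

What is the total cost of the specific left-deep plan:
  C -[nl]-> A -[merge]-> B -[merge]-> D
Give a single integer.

step 1: scan C: cost=300, card=300
step 2: join A via nl
    card(P join A) = 300*250/(60) = 1250
    cost = 300 + 300*250 = 75300
step 3: join B via merge
    card(P join B) = 1250*200/(5) = 50000
    cost = 75300 + 1250*11 + 200*8 + 1250 + 200 = 92100
step 4: join D via merge
    card(P join D) = 50000*120/(30) = 200000
    cost = 92100 + 50000*16 + 120*7 + 50000 + 120 = 943060

943060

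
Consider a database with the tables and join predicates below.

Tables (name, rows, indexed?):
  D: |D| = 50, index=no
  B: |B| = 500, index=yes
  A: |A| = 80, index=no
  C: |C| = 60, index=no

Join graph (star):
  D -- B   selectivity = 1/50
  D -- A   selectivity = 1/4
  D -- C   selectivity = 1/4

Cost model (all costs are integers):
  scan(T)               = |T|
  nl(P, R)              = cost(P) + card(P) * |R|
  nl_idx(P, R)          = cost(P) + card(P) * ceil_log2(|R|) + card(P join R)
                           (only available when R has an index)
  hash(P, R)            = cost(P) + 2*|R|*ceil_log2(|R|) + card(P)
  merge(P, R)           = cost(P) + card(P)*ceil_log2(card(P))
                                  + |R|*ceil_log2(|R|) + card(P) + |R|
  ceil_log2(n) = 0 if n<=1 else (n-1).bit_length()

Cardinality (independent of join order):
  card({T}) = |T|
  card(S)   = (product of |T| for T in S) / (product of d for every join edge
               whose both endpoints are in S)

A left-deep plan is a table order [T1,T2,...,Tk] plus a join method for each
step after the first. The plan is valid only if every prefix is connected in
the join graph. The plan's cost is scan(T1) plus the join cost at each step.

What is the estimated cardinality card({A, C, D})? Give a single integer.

15000

Tables in S: A(80), C(60), D(50)
Edges inside S: D-A(d=4), D-C(d=4)
numerator = 80 * 60 * 50 = 240000
denominator = 4 * 4 = 16
card(S) = 240000 / 16 = 15000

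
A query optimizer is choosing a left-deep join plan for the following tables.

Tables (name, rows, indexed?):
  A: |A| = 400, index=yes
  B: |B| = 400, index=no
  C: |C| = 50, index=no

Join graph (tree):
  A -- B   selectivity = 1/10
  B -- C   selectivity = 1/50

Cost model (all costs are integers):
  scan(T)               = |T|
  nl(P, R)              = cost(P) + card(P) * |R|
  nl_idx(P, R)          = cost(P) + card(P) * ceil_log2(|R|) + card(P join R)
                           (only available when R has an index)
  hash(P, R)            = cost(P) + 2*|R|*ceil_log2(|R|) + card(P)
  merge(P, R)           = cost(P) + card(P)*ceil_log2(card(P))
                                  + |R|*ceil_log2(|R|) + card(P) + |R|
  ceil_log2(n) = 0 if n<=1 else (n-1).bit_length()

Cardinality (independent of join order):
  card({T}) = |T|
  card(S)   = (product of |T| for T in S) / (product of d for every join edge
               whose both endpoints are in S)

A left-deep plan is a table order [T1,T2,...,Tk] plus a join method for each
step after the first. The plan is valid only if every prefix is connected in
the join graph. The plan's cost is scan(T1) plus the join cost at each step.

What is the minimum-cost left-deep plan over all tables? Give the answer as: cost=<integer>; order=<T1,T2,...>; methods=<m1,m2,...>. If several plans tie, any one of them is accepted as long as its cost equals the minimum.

cost=9000; order=B,C,A; methods=hash,hash

Selinger DP (subsets sized 1..n):
  {A}: scan cost=400, card=400
  {B}: scan cost=400, card=400
  {C}: scan cost=50, card=50
  {AB}: card=16000; try (B,hash)→8000, (A,hash)→8000, (B,merge)→8400, (A,merge)→8400, (A,nl_idx)→20000, (B,nl)→160400 …(+1); best=8000 via (B,hash)
  {BC}: card=400; try (C,hash)→1400, (B,merge)→4400, (C,merge)→4750, (B,hash)→7300, (B,nl)→20050, (C,nl)→20400; best=1400 via (C,hash)
  {ABC}: card=16000; try (A,hash)→9000, (A,merge)→9400, (A,nl_idx)→21000, (C,hash)→24600, (A,nl)→161400, (C,merge)→248350 …(+1); best=9000 via (A,hash)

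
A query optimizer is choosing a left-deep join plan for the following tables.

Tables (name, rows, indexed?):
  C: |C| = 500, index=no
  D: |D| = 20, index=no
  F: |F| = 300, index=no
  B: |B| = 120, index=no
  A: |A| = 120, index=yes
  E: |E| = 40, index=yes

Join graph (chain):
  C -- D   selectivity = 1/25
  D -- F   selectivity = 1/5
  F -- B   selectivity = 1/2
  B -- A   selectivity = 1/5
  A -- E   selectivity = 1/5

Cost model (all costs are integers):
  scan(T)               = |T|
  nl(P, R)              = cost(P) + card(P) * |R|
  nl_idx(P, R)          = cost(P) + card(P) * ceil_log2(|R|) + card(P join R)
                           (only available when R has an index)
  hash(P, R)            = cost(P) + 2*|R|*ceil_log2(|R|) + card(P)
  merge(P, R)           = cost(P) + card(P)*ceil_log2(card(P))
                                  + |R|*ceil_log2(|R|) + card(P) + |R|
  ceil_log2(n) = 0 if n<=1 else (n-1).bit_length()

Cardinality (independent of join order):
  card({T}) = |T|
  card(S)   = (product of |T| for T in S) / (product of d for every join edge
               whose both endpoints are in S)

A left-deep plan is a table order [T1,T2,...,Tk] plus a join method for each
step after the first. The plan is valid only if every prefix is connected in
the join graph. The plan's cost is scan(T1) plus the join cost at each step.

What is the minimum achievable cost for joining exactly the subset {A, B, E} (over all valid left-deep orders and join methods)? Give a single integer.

Selinger DP over subsets of {A,B,E}:
  {B}: scan cost=120, card=120
  {A}: scan cost=120, card=120
  {E}: scan cost=40, card=40
  {AB}: card=2880; try (B,hash)→1920, (A,hash)→1920, (B,merge)→2040, (A,merge)→2040, (A,nl_idx)→3840, (B,nl)→14520 …(+1); best=1920 via (B,hash)
  {AE}: card=960; try (E,hash)→720, (A,merge)→1280, (A,nl_idx)→1280, (E,merge)→1360, (A,hash)→1760, (E,nl_idx)→1800 …(+2); best=720 via (E,hash)
  {ABE}: card=23040; try (B,hash)→3360, (E,hash)→5280, (B,merge)→12240, (E,merge)→39640, (E,nl_idx)→42240, (B,nl)→115920 …(+1); best=3360 via (B,hash)

3360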